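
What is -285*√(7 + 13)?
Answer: -570*√5 ≈ -1274.6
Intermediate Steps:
-285*√(7 + 13) = -570*√5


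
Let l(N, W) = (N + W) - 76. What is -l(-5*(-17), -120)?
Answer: 111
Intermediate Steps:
l(N, W) = -76 + N + W
-l(-5*(-17), -120) = -(-76 - 5*(-17) - 120) = -(-76 + 85 - 120) = -1*(-111) = 111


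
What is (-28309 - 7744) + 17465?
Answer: -18588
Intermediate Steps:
(-28309 - 7744) + 17465 = -36053 + 17465 = -18588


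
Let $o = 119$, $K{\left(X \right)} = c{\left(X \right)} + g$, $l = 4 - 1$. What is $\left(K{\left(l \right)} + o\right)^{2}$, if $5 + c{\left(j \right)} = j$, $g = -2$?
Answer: $13225$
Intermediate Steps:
$c{\left(j \right)} = -5 + j$
$l = 3$
$K{\left(X \right)} = -7 + X$ ($K{\left(X \right)} = \left(-5 + X\right) - 2 = -7 + X$)
$\left(K{\left(l \right)} + o\right)^{2} = \left(\left(-7 + 3\right) + 119\right)^{2} = \left(-4 + 119\right)^{2} = 115^{2} = 13225$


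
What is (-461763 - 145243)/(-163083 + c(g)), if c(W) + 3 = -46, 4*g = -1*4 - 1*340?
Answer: 303503/81566 ≈ 3.7210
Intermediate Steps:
g = -86 (g = (-1*4 - 1*340)/4 = (-4 - 340)/4 = (¼)*(-344) = -86)
c(W) = -49 (c(W) = -3 - 46 = -49)
(-461763 - 145243)/(-163083 + c(g)) = (-461763 - 145243)/(-163083 - 49) = -607006/(-163132) = -607006*(-1/163132) = 303503/81566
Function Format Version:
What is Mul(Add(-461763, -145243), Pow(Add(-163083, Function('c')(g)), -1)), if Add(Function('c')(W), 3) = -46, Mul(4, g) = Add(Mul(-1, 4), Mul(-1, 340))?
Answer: Rational(303503, 81566) ≈ 3.7210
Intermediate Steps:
g = -86 (g = Mul(Rational(1, 4), Add(Mul(-1, 4), Mul(-1, 340))) = Mul(Rational(1, 4), Add(-4, -340)) = Mul(Rational(1, 4), -344) = -86)
Function('c')(W) = -49 (Function('c')(W) = Add(-3, -46) = -49)
Mul(Add(-461763, -145243), Pow(Add(-163083, Function('c')(g)), -1)) = Mul(Add(-461763, -145243), Pow(Add(-163083, -49), -1)) = Mul(-607006, Pow(-163132, -1)) = Mul(-607006, Rational(-1, 163132)) = Rational(303503, 81566)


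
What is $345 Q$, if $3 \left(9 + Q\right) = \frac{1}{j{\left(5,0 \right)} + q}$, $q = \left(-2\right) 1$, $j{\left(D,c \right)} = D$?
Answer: $- \frac{9200}{3} \approx -3066.7$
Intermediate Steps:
$q = -2$
$Q = - \frac{80}{9}$ ($Q = -9 + \frac{1}{3 \left(5 - 2\right)} = -9 + \frac{1}{3 \cdot 3} = -9 + \frac{1}{3} \cdot \frac{1}{3} = -9 + \frac{1}{9} = - \frac{80}{9} \approx -8.8889$)
$345 Q = 345 \left(- \frac{80}{9}\right) = - \frac{9200}{3}$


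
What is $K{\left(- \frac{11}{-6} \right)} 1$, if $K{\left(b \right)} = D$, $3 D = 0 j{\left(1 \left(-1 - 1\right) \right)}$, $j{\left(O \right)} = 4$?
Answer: $0$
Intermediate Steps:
$D = 0$ ($D = \frac{0 \cdot 4}{3} = \frac{1}{3} \cdot 0 = 0$)
$K{\left(b \right)} = 0$
$K{\left(- \frac{11}{-6} \right)} 1 = 0 \cdot 1 = 0$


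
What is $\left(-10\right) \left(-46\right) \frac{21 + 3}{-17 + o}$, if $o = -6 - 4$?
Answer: $- \frac{3680}{9} \approx -408.89$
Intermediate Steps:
$o = -10$ ($o = -6 - 4 = -10$)
$\left(-10\right) \left(-46\right) \frac{21 + 3}{-17 + o} = \left(-10\right) \left(-46\right) \frac{21 + 3}{-17 - 10} = 460 \frac{24}{-27} = 460 \cdot 24 \left(- \frac{1}{27}\right) = 460 \left(- \frac{8}{9}\right) = - \frac{3680}{9}$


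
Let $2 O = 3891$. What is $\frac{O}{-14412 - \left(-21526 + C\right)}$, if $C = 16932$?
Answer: $- \frac{3891}{19636} \approx -0.19816$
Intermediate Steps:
$O = \frac{3891}{2}$ ($O = \frac{1}{2} \cdot 3891 = \frac{3891}{2} \approx 1945.5$)
$\frac{O}{-14412 - \left(-21526 + C\right)} = \frac{3891}{2 \left(-14412 - \left(-21526 + 16932\right)\right)} = \frac{3891}{2 \left(-14412 - -4594\right)} = \frac{3891}{2 \left(-14412 + 4594\right)} = \frac{3891}{2 \left(-9818\right)} = \frac{3891}{2} \left(- \frac{1}{9818}\right) = - \frac{3891}{19636}$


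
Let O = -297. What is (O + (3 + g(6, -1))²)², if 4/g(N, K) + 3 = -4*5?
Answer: 23374740544/279841 ≈ 83529.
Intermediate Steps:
g(N, K) = -4/23 (g(N, K) = 4/(-3 - 4*5) = 4/(-3 - 20) = 4/(-23) = 4*(-1/23) = -4/23)
(O + (3 + g(6, -1))²)² = (-297 + (3 - 4/23)²)² = (-297 + (65/23)²)² = (-297 + 4225/529)² = (-152888/529)² = 23374740544/279841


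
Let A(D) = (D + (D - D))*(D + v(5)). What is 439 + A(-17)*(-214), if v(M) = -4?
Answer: -75959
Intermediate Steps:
A(D) = D*(-4 + D) (A(D) = (D + (D - D))*(D - 4) = (D + 0)*(-4 + D) = D*(-4 + D))
439 + A(-17)*(-214) = 439 - 17*(-4 - 17)*(-214) = 439 - 17*(-21)*(-214) = 439 + 357*(-214) = 439 - 76398 = -75959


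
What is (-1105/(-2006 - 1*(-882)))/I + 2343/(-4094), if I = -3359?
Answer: -4425278929/7728481252 ≈ -0.57259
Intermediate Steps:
(-1105/(-2006 - 1*(-882)))/I + 2343/(-4094) = -1105/(-2006 - 1*(-882))/(-3359) + 2343/(-4094) = -1105/(-2006 + 882)*(-1/3359) + 2343*(-1/4094) = -1105/(-1124)*(-1/3359) - 2343/4094 = -1105*(-1/1124)*(-1/3359) - 2343/4094 = (1105/1124)*(-1/3359) - 2343/4094 = -1105/3775516 - 2343/4094 = -4425278929/7728481252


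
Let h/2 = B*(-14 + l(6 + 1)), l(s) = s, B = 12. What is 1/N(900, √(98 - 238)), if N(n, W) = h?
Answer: -1/168 ≈ -0.0059524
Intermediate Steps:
h = -168 (h = 2*(12*(-14 + (6 + 1))) = 2*(12*(-14 + 7)) = 2*(12*(-7)) = 2*(-84) = -168)
N(n, W) = -168
1/N(900, √(98 - 238)) = 1/(-168) = -1/168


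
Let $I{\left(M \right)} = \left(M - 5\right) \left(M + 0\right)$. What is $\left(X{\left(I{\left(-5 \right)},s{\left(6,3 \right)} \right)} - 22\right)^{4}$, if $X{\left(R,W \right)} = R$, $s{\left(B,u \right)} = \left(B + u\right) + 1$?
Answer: $614656$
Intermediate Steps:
$s{\left(B,u \right)} = 1 + B + u$
$I{\left(M \right)} = M \left(-5 + M\right)$ ($I{\left(M \right)} = \left(-5 + M\right) M = M \left(-5 + M\right)$)
$\left(X{\left(I{\left(-5 \right)},s{\left(6,3 \right)} \right)} - 22\right)^{4} = \left(- 5 \left(-5 - 5\right) - 22\right)^{4} = \left(\left(-5\right) \left(-10\right) - 22\right)^{4} = \left(50 - 22\right)^{4} = 28^{4} = 614656$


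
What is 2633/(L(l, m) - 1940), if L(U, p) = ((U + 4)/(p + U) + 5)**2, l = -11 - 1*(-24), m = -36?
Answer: -1392857/1016656 ≈ -1.3700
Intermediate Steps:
l = 13 (l = -11 + 24 = 13)
L(U, p) = (5 + (4 + U)/(U + p))**2 (L(U, p) = ((4 + U)/(U + p) + 5)**2 = (5 + (4 + U)/(U + p))**2)
2633/(L(l, m) - 1940) = 2633/((4 + 5*(-36) + 6*13)**2/(13 - 36)**2 - 1940) = 2633/((4 - 180 + 78)**2/(-23)**2 - 1940) = 2633/((1/529)*(-98)**2 - 1940) = 2633/((1/529)*9604 - 1940) = 2633/(9604/529 - 1940) = 2633/(-1016656/529) = 2633*(-529/1016656) = -1392857/1016656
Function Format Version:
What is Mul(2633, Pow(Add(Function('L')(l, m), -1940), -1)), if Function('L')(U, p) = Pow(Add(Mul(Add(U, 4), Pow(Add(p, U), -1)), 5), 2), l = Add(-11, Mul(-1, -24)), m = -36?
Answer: Rational(-1392857, 1016656) ≈ -1.3700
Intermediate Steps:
l = 13 (l = Add(-11, 24) = 13)
Function('L')(U, p) = Pow(Add(5, Mul(Pow(Add(U, p), -1), Add(4, U))), 2) (Function('L')(U, p) = Pow(Add(Mul(Add(4, U), Pow(Add(U, p), -1)), 5), 2) = Pow(Add(Mul(Pow(Add(U, p), -1), Add(4, U)), 5), 2) = Pow(Add(5, Mul(Pow(Add(U, p), -1), Add(4, U))), 2))
Mul(2633, Pow(Add(Function('L')(l, m), -1940), -1)) = Mul(2633, Pow(Add(Mul(Pow(Add(13, -36), -2), Pow(Add(4, Mul(5, -36), Mul(6, 13)), 2)), -1940), -1)) = Mul(2633, Pow(Add(Mul(Pow(-23, -2), Pow(Add(4, -180, 78), 2)), -1940), -1)) = Mul(2633, Pow(Add(Mul(Rational(1, 529), Pow(-98, 2)), -1940), -1)) = Mul(2633, Pow(Add(Mul(Rational(1, 529), 9604), -1940), -1)) = Mul(2633, Pow(Add(Rational(9604, 529), -1940), -1)) = Mul(2633, Pow(Rational(-1016656, 529), -1)) = Mul(2633, Rational(-529, 1016656)) = Rational(-1392857, 1016656)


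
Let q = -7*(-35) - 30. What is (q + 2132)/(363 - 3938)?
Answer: -2347/3575 ≈ -0.65650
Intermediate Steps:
q = 215 (q = 245 - 30 = 215)
(q + 2132)/(363 - 3938) = (215 + 2132)/(363 - 3938) = 2347/(-3575) = 2347*(-1/3575) = -2347/3575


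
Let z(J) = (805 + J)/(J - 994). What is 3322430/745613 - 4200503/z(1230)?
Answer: -67193941334814/137938405 ≈ -4.8713e+5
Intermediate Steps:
z(J) = (805 + J)/(-994 + J)
3322430/745613 - 4200503/z(1230) = 3322430/745613 - 4200503*(-994 + 1230)/(805 + 1230) = 3322430*(1/745613) - 4200503/(2035/236) = 3322430/745613 - 4200503/((1/236)*2035) = 3322430/745613 - 4200503/2035/236 = 3322430/745613 - 4200503*236/2035 = 3322430/745613 - 991318708/2035 = -67193941334814/137938405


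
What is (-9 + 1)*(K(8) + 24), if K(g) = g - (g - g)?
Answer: -256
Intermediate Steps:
K(g) = g (K(g) = g - 1*0 = g + 0 = g)
(-9 + 1)*(K(8) + 24) = (-9 + 1)*(8 + 24) = -8*32 = -256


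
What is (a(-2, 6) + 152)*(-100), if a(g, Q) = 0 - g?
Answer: -15400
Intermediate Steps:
a(g, Q) = -g
(a(-2, 6) + 152)*(-100) = (-1*(-2) + 152)*(-100) = (2 + 152)*(-100) = 154*(-100) = -15400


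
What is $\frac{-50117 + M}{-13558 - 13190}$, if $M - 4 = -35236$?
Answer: $\frac{85349}{26748} \approx 3.1909$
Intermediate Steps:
$M = -35232$ ($M = 4 - 35236 = -35232$)
$\frac{-50117 + M}{-13558 - 13190} = \frac{-50117 - 35232}{-13558 - 13190} = - \frac{85349}{-26748} = \left(-85349\right) \left(- \frac{1}{26748}\right) = \frac{85349}{26748}$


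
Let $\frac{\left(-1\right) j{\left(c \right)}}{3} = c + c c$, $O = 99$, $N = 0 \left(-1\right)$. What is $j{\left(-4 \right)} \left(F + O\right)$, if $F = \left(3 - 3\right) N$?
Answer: $-3564$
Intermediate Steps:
$N = 0$
$F = 0$ ($F = \left(3 - 3\right) 0 = 0 \cdot 0 = 0$)
$j{\left(c \right)} = - 3 c - 3 c^{2}$ ($j{\left(c \right)} = - 3 \left(c + c c\right) = - 3 \left(c + c^{2}\right) = - 3 c - 3 c^{2}$)
$j{\left(-4 \right)} \left(F + O\right) = \left(-3\right) \left(-4\right) \left(1 - 4\right) \left(0 + 99\right) = \left(-3\right) \left(-4\right) \left(-3\right) 99 = \left(-36\right) 99 = -3564$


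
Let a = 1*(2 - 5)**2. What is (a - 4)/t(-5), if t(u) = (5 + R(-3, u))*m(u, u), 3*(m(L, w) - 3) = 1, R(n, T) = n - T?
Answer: 3/14 ≈ 0.21429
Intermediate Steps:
m(L, w) = 10/3 (m(L, w) = 3 + (1/3)*1 = 3 + 1/3 = 10/3)
a = 9 (a = 1*(-3)**2 = 1*9 = 9)
t(u) = 20/3 - 10*u/3 (t(u) = (5 + (-3 - u))*(10/3) = (2 - u)*(10/3) = 20/3 - 10*u/3)
(a - 4)/t(-5) = (9 - 4)/(20/3 - 10/3*(-5)) = 5/(20/3 + 50/3) = 5/(70/3) = 5*(3/70) = 3/14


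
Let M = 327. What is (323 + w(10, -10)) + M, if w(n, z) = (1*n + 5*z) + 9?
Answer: 619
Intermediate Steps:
w(n, z) = 9 + n + 5*z (w(n, z) = (n + 5*z) + 9 = 9 + n + 5*z)
(323 + w(10, -10)) + M = (323 + (9 + 10 + 5*(-10))) + 327 = (323 + (9 + 10 - 50)) + 327 = (323 - 31) + 327 = 292 + 327 = 619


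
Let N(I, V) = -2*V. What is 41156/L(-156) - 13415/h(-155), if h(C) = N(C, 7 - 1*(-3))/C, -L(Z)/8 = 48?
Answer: -9991049/96 ≈ -1.0407e+5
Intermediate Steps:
L(Z) = -384 (L(Z) = -8*48 = -384)
h(C) = -20/C (h(C) = (-2*(7 - 1*(-3)))/C = (-2*(7 + 3))/C = (-2*10)/C = -20/C)
41156/L(-156) - 13415/h(-155) = 41156/(-384) - 13415/((-20/(-155))) = 41156*(-1/384) - 13415/((-20*(-1/155))) = -10289/96 - 13415/4/31 = -10289/96 - 13415*31/4 = -10289/96 - 415865/4 = -9991049/96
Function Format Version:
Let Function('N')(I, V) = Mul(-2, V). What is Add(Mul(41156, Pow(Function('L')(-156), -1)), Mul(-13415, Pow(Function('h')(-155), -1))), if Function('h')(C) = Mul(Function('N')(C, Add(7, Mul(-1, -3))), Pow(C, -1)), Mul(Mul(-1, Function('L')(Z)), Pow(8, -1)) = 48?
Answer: Rational(-9991049, 96) ≈ -1.0407e+5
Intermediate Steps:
Function('L')(Z) = -384 (Function('L')(Z) = Mul(-8, 48) = -384)
Function('h')(C) = Mul(-20, Pow(C, -1)) (Function('h')(C) = Mul(Mul(-2, Add(7, Mul(-1, -3))), Pow(C, -1)) = Mul(Mul(-2, Add(7, 3)), Pow(C, -1)) = Mul(Mul(-2, 10), Pow(C, -1)) = Mul(-20, Pow(C, -1)))
Add(Mul(41156, Pow(Function('L')(-156), -1)), Mul(-13415, Pow(Function('h')(-155), -1))) = Add(Mul(41156, Pow(-384, -1)), Mul(-13415, Pow(Mul(-20, Pow(-155, -1)), -1))) = Add(Mul(41156, Rational(-1, 384)), Mul(-13415, Pow(Mul(-20, Rational(-1, 155)), -1))) = Add(Rational(-10289, 96), Mul(-13415, Pow(Rational(4, 31), -1))) = Add(Rational(-10289, 96), Mul(-13415, Rational(31, 4))) = Add(Rational(-10289, 96), Rational(-415865, 4)) = Rational(-9991049, 96)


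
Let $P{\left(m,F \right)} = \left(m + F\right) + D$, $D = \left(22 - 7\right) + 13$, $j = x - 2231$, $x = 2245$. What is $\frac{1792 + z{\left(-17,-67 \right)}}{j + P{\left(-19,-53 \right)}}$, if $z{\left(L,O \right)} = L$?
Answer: $- \frac{355}{6} \approx -59.167$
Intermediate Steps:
$j = 14$ ($j = 2245 - 2231 = 14$)
$D = 28$ ($D = 15 + 13 = 28$)
$P{\left(m,F \right)} = 28 + F + m$ ($P{\left(m,F \right)} = \left(m + F\right) + 28 = \left(F + m\right) + 28 = 28 + F + m$)
$\frac{1792 + z{\left(-17,-67 \right)}}{j + P{\left(-19,-53 \right)}} = \frac{1792 - 17}{14 - 44} = \frac{1775}{14 - 44} = \frac{1775}{-30} = 1775 \left(- \frac{1}{30}\right) = - \frac{355}{6}$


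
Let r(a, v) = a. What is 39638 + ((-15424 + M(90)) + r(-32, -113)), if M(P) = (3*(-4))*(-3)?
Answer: 24218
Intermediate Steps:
M(P) = 36 (M(P) = -12*(-3) = 36)
39638 + ((-15424 + M(90)) + r(-32, -113)) = 39638 + ((-15424 + 36) - 32) = 39638 + (-15388 - 32) = 39638 - 15420 = 24218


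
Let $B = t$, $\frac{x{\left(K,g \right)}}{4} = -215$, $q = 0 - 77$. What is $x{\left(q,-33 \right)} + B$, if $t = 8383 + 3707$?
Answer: $11230$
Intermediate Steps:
$q = -77$
$x{\left(K,g \right)} = -860$ ($x{\left(K,g \right)} = 4 \left(-215\right) = -860$)
$t = 12090$
$B = 12090$
$x{\left(q,-33 \right)} + B = -860 + 12090 = 11230$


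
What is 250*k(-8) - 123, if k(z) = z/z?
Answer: 127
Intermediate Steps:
k(z) = 1
250*k(-8) - 123 = 250*1 - 123 = 250 - 123 = 127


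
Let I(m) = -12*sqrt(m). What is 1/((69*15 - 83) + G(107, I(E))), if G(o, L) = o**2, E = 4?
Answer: 1/12401 ≈ 8.0639e-5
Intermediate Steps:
1/((69*15 - 83) + G(107, I(E))) = 1/((69*15 - 83) + 107**2) = 1/((1035 - 83) + 11449) = 1/(952 + 11449) = 1/12401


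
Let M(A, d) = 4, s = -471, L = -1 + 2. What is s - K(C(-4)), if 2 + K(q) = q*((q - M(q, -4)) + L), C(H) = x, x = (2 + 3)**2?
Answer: -1019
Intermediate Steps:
x = 25 (x = 5**2 = 25)
L = 1
C(H) = 25
K(q) = -2 + q*(-3 + q) (K(q) = -2 + q*((q - 1*4) + 1) = -2 + q*((q - 4) + 1) = -2 + q*((-4 + q) + 1) = -2 + q*(-3 + q))
s - K(C(-4)) = -471 - (-2 + 25**2 - 3*25) = -471 - (-2 + 625 - 75) = -471 - 1*548 = -471 - 548 = -1019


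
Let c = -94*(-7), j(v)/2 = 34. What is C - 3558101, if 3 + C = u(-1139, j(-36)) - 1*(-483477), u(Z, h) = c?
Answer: -3073969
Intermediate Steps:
j(v) = 68 (j(v) = 2*34 = 68)
c = 658
u(Z, h) = 658
C = 484132 (C = -3 + (658 - 1*(-483477)) = -3 + (658 + 483477) = -3 + 484135 = 484132)
C - 3558101 = 484132 - 3558101 = -3073969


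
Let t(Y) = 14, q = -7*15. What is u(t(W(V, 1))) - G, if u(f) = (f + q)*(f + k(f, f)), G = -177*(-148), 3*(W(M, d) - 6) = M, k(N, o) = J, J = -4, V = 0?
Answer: -27106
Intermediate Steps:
k(N, o) = -4
q = -105
W(M, d) = 6 + M/3
G = 26196
u(f) = (-105 + f)*(-4 + f) (u(f) = (f - 105)*(f - 4) = (-105 + f)*(-4 + f))
u(t(W(V, 1))) - G = (420 + 14**2 - 109*14) - 1*26196 = (420 + 196 - 1526) - 26196 = -910 - 26196 = -27106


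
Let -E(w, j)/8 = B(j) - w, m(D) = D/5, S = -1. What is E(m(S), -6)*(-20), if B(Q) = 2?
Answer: 352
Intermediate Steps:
m(D) = D/5 (m(D) = D*(⅕) = D/5)
E(w, j) = -16 + 8*w (E(w, j) = -8*(2 - w) = -16 + 8*w)
E(m(S), -6)*(-20) = (-16 + 8*((⅕)*(-1)))*(-20) = (-16 + 8*(-⅕))*(-20) = (-16 - 8/5)*(-20) = -88/5*(-20) = 352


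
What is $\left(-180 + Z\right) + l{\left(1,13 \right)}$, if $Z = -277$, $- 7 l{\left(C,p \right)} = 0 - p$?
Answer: $- \frac{3186}{7} \approx -455.14$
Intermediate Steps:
$l{\left(C,p \right)} = \frac{p}{7}$ ($l{\left(C,p \right)} = - \frac{0 - p}{7} = - \frac{\left(-1\right) p}{7} = \frac{p}{7}$)
$\left(-180 + Z\right) + l{\left(1,13 \right)} = \left(-180 - 277\right) + \frac{1}{7} \cdot 13 = -457 + \frac{13}{7} = - \frac{3186}{7}$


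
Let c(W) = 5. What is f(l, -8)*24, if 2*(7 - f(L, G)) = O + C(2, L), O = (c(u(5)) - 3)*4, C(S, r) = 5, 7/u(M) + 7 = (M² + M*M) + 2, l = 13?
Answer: 12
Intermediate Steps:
u(M) = 7/(-5 + 2*M²) (u(M) = 7/(-7 + ((M² + M*M) + 2)) = 7/(-7 + ((M² + M²) + 2)) = 7/(-7 + (2*M² + 2)) = 7/(-7 + (2 + 2*M²)) = 7/(-5 + 2*M²))
O = 8 (O = (5 - 3)*4 = 2*4 = 8)
f(L, G) = ½ (f(L, G) = 7 - (8 + 5)/2 = 7 - ½*13 = 7 - 13/2 = ½)
f(l, -8)*24 = (½)*24 = 12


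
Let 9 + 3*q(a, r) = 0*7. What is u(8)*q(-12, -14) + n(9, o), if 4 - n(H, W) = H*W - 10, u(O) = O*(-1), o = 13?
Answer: -79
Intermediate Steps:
u(O) = -O
q(a, r) = -3 (q(a, r) = -3 + (0*7)/3 = -3 + (⅓)*0 = -3 + 0 = -3)
n(H, W) = 14 - H*W (n(H, W) = 4 - (H*W - 10) = 4 - (-10 + H*W) = 4 + (10 - H*W) = 14 - H*W)
u(8)*q(-12, -14) + n(9, o) = -1*8*(-3) + (14 - 1*9*13) = -8*(-3) + (14 - 117) = 24 - 103 = -79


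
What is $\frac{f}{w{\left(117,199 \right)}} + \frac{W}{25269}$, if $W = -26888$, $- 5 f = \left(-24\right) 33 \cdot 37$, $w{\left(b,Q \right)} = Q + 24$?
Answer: $\frac{710502656}{28174935} \approx 25.218$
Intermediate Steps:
$w{\left(b,Q \right)} = 24 + Q$
$f = \frac{29304}{5}$ ($f = - \frac{\left(-24\right) 33 \cdot 37}{5} = - \frac{\left(-792\right) 37}{5} = \left(- \frac{1}{5}\right) \left(-29304\right) = \frac{29304}{5} \approx 5860.8$)
$\frac{f}{w{\left(117,199 \right)}} + \frac{W}{25269} = \frac{29304}{5 \left(24 + 199\right)} - \frac{26888}{25269} = \frac{29304}{5 \cdot 223} - \frac{26888}{25269} = \frac{29304}{5} \cdot \frac{1}{223} - \frac{26888}{25269} = \frac{29304}{1115} - \frac{26888}{25269} = \frac{710502656}{28174935}$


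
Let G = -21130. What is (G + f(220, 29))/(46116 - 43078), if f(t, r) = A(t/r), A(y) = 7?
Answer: -21123/3038 ≈ -6.9529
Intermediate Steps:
f(t, r) = 7
(G + f(220, 29))/(46116 - 43078) = (-21130 + 7)/(46116 - 43078) = -21123/3038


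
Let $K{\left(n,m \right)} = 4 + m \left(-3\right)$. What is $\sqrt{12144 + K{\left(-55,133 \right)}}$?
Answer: $\sqrt{11749} \approx 108.39$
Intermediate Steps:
$K{\left(n,m \right)} = 4 - 3 m$
$\sqrt{12144 + K{\left(-55,133 \right)}} = \sqrt{12144 + \left(4 - 399\right)} = \sqrt{12144 - 395} = \sqrt{11749}$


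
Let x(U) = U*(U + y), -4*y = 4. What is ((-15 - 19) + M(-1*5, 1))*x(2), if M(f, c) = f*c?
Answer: -78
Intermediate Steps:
y = -1 (y = -1/4*4 = -1)
M(f, c) = c*f
x(U) = U*(-1 + U) (x(U) = U*(U - 1) = U*(-1 + U))
((-15 - 19) + M(-1*5, 1))*x(2) = ((-15 - 19) + 1*(-1*5))*(2*(-1 + 2)) = (-34 + 1*(-5))*(2*1) = (-34 - 5)*2 = -39*2 = -78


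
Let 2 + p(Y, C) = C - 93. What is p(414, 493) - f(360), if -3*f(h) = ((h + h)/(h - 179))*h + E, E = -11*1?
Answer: 473323/543 ≈ 871.68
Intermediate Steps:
p(Y, C) = -95 + C (p(Y, C) = -2 + (C - 93) = -2 + (-93 + C) = -95 + C)
E = -11
f(h) = 11/3 - 2*h²/(3*(-179 + h)) (f(h) = -(((h + h)/(h - 179))*h - 11)/3 = -(((2*h)/(-179 + h))*h - 11)/3 = -((2*h/(-179 + h))*h - 11)/3 = -(2*h²/(-179 + h) - 11)/3 = -(-11 + 2*h²/(-179 + h))/3 = 11/3 - 2*h²/(3*(-179 + h)))
p(414, 493) - f(360) = (-95 + 493) - (-1969 - 2*360² + 11*360)/(3*(-179 + 360)) = 398 - (-1969 - 2*129600 + 3960)/(3*181) = 398 - (-1969 - 259200 + 3960)/(3*181) = 398 - (-257209)/(3*181) = 398 - 1*(-257209/543) = 398 + 257209/543 = 473323/543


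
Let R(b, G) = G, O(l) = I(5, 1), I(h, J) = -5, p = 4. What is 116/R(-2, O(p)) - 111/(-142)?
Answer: -15917/710 ≈ -22.418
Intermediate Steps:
O(l) = -5
116/R(-2, O(p)) - 111/(-142) = 116/(-5) - 111/(-142) = 116*(-1/5) - 111*(-1/142) = -116/5 + 111/142 = -15917/710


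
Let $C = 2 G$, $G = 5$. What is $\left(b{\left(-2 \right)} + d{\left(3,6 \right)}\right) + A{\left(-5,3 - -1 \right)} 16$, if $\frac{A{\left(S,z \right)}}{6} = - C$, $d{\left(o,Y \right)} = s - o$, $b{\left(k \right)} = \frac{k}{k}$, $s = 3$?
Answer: $-959$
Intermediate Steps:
$C = 10$ ($C = 2 \cdot 5 = 10$)
$b{\left(k \right)} = 1$
$d{\left(o,Y \right)} = 3 - o$
$A{\left(S,z \right)} = -60$ ($A{\left(S,z \right)} = 6 \left(\left(-1\right) 10\right) = 6 \left(-10\right) = -60$)
$\left(b{\left(-2 \right)} + d{\left(3,6 \right)}\right) + A{\left(-5,3 - -1 \right)} 16 = \left(1 + \left(3 - 3\right)\right) - 960 = \left(1 + 0\right) - 960 = 1 - 960 = -959$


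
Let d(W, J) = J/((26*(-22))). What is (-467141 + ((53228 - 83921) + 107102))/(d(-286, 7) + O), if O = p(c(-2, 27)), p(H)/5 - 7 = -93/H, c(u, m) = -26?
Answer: -74499568/10081 ≈ -7390.1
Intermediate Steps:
p(H) = 35 - 465/H (p(H) = 35 + 5*(-93/H) = 35 - 465/H)
O = 1375/26 (O = 35 - 465/(-26) = 35 - 465*(-1/26) = 35 + 465/26 = 1375/26 ≈ 52.885)
d(W, J) = -J/572 (d(W, J) = J/(-572) = J*(-1/572) = -J/572)
(-467141 + ((53228 - 83921) + 107102))/(d(-286, 7) + O) = (-467141 + ((53228 - 83921) + 107102))/(-1/572*7 + 1375/26) = (-467141 + (-30693 + 107102))/(-7/572 + 1375/26) = (-467141 + 76409)/(30243/572) = -390732*572/30243 = -74499568/10081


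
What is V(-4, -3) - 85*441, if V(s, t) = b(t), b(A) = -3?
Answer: -37488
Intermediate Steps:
V(s, t) = -3
V(-4, -3) - 85*441 = -3 - 85*441 = -3 - 37485 = -37488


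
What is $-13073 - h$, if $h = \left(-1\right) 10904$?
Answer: $-2169$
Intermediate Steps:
$h = -10904$
$-13073 - h = -13073 - -10904 = -13073 + 10904 = -2169$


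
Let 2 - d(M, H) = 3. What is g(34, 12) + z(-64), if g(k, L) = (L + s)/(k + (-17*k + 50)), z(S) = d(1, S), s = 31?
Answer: -537/494 ≈ -1.0870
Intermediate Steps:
d(M, H) = -1 (d(M, H) = 2 - 1*3 = 2 - 3 = -1)
z(S) = -1
g(k, L) = (31 + L)/(50 - 16*k) (g(k, L) = (L + 31)/(k + (-17*k + 50)) = (31 + L)/(k + (50 - 17*k)) = (31 + L)/(50 - 16*k))
g(34, 12) + z(-64) = (-31 - 1*12)/(2*(-25 + 8*34)) - 1 = (-31 - 12)/(2*(-25 + 272)) - 1 = (½)*(-43)/247 - 1 = (½)*(1/247)*(-43) - 1 = -43/494 - 1 = -537/494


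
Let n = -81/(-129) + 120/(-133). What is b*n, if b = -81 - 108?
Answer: 42363/817 ≈ 51.852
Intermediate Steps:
b = -189
n = -1569/5719 (n = -81*(-1/129) + 120*(-1/133) = 27/43 - 120/133 = -1569/5719 ≈ -0.27435)
b*n = -189*(-1569/5719) = 42363/817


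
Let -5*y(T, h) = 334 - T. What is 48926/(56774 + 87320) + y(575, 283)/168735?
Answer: 20656184852/60784252725 ≈ 0.33983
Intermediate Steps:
y(T, h) = -334/5 + T/5 (y(T, h) = -(334 - T)/5 = -334/5 + T/5)
48926/(56774 + 87320) + y(575, 283)/168735 = 48926/(56774 + 87320) + (-334/5 + (⅕)*575)/168735 = 48926/144094 + (-334/5 + 115)*(1/168735) = 48926*(1/144094) + (241/5)*(1/168735) = 24463/72047 + 241/843675 = 20656184852/60784252725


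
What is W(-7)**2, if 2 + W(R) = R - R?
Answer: 4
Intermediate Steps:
W(R) = -2 (W(R) = -2 + (R - R) = -2 + 0 = -2)
W(-7)**2 = (-2)**2 = 4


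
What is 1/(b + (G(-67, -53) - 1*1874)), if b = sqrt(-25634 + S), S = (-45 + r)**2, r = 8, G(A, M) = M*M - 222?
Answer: 31/23158 - I*sqrt(24265)/532634 ≈ 0.0013386 - 0.00029246*I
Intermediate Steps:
G(A, M) = -222 + M**2 (G(A, M) = M**2 - 222 = -222 + M**2)
S = 1369 (S = (-45 + 8)**2 = (-37)**2 = 1369)
b = I*sqrt(24265) (b = sqrt(-25634 + 1369) = sqrt(-24265) = I*sqrt(24265) ≈ 155.77*I)
1/(b + (G(-67, -53) - 1*1874)) = 1/(I*sqrt(24265) + ((-222 + (-53)**2) - 1*1874)) = 1/(I*sqrt(24265) + ((-222 + 2809) - 1874)) = 1/(I*sqrt(24265) + (2587 - 1874)) = 1/(I*sqrt(24265) + 713) = 1/(713 + I*sqrt(24265))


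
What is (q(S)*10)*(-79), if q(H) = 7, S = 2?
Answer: -5530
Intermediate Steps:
(q(S)*10)*(-79) = (7*10)*(-79) = 70*(-79) = -5530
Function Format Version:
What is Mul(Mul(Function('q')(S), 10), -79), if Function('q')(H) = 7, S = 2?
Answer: -5530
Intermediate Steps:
Mul(Mul(Function('q')(S), 10), -79) = Mul(Mul(7, 10), -79) = Mul(70, -79) = -5530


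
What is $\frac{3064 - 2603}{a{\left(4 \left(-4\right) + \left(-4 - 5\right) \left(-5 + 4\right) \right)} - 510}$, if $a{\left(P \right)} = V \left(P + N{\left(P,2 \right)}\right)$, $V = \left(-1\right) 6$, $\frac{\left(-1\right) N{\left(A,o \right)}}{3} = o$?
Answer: $- \frac{461}{432} \approx -1.0671$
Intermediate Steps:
$N{\left(A,o \right)} = - 3 o$
$V = -6$
$a{\left(P \right)} = 36 - 6 P$ ($a{\left(P \right)} = - 6 \left(P - 6\right) = - 6 \left(-6 + P\right) = 36 - 6 P$)
$\frac{3064 - 2603}{a{\left(4 \left(-4\right) + \left(-4 - 5\right) \left(-5 + 4\right) \right)} - 510} = \frac{3064 - 2603}{\left(36 - 6 \left(4 \left(-4\right) + \left(-4 - 5\right) \left(-5 + 4\right)\right)\right) - 510} = \frac{461}{\left(36 - 6 \left(-16 - -9\right)\right) - 510} = \frac{461}{\left(36 - 6 \left(-16 + 9\right)\right) - 510} = \frac{461}{\left(36 - -42\right) - 510} = \frac{461}{\left(36 + 42\right) - 510} = \frac{461}{78 - 510} = \frac{461}{-432} = 461 \left(- \frac{1}{432}\right) = - \frac{461}{432}$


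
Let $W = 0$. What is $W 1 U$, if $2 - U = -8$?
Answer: $0$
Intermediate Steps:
$U = 10$ ($U = 2 - -8 = 2 + 8 = 10$)
$W 1 U = 0 \cdot 1 \cdot 10 = 0 \cdot 10 = 0$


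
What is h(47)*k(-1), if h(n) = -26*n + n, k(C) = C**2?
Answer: -1175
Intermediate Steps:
h(n) = -25*n
h(47)*k(-1) = -25*47*(-1)**2 = -1175*1 = -1175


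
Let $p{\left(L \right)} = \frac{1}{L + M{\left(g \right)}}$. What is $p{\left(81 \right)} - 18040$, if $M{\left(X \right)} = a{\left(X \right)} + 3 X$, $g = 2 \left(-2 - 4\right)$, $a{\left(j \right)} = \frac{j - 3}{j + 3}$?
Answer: $- \frac{2525597}{140} \approx -18040.0$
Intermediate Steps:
$a{\left(j \right)} = \frac{-3 + j}{3 + j}$
$g = -12$ ($g = 2 \left(-6\right) = -12$)
$M{\left(X \right)} = 3 X + \frac{-3 + X}{3 + X}$ ($M{\left(X \right)} = \frac{-3 + X}{3 + X} + 3 X = 3 X + \frac{-3 + X}{3 + X}$)
$p{\left(L \right)} = \frac{1}{- \frac{103}{3} + L}$ ($p{\left(L \right)} = \frac{1}{L + \frac{-3 - 12 + 3 \left(-12\right) \left(3 - 12\right)}{3 - 12}} = \frac{1}{L + \frac{-3 - 12 + 3 \left(-12\right) \left(-9\right)}{-9}} = \frac{1}{L - \frac{-3 - 12 + 324}{9}} = \frac{1}{L - \frac{103}{3}} = \frac{1}{- \frac{103}{3} + L}$)
$p{\left(81 \right)} - 18040 = \frac{3}{-103 + 3 \cdot 81} - 18040 = \frac{3}{-103 + 243} - 18040 = \frac{3}{140} - 18040 = - \frac{2525597}{140}$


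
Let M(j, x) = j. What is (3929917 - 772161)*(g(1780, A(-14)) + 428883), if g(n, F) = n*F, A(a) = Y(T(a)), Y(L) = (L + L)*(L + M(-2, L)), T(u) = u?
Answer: 3872428811188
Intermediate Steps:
Y(L) = 2*L*(-2 + L) (Y(L) = (L + L)*(L - 2) = (2*L)*(-2 + L) = 2*L*(-2 + L))
A(a) = 2*a*(-2 + a)
g(n, F) = F*n
(3929917 - 772161)*(g(1780, A(-14)) + 428883) = (3929917 - 772161)*((2*(-14)*(-2 - 14))*1780 + 428883) = 3157756*((2*(-14)*(-16))*1780 + 428883) = 3157756*(448*1780 + 428883) = 3157756*(797440 + 428883) = 3157756*1226323 = 3872428811188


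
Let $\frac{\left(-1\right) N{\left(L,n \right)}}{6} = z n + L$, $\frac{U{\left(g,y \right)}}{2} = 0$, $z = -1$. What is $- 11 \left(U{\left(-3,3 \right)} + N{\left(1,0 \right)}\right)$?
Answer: $66$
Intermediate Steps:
$U{\left(g,y \right)} = 0$ ($U{\left(g,y \right)} = 2 \cdot 0 = 0$)
$N{\left(L,n \right)} = - 6 L + 6 n$ ($N{\left(L,n \right)} = - 6 \left(- n + L\right) = - 6 \left(L - n\right) = - 6 L + 6 n$)
$- 11 \left(U{\left(-3,3 \right)} + N{\left(1,0 \right)}\right) = - 11 \left(0 + \left(\left(-6\right) 1 + 6 \cdot 0\right)\right) = - 11 \left(0 + \left(-6 + 0\right)\right) = - 11 \left(0 - 6\right) = \left(-11\right) \left(-6\right) = 66$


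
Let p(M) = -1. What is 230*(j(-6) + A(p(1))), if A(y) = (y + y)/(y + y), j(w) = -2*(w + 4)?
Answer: 1150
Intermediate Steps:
j(w) = -8 - 2*w (j(w) = -2*(4 + w) = -8 - 2*w)
A(y) = 1 (A(y) = (2*y)/((2*y)) = (2*y)*(1/(2*y)) = 1)
230*(j(-6) + A(p(1))) = 230*((-8 - 2*(-6)) + 1) = 230*((-8 + 12) + 1) = 230*(4 + 1) = 230*5 = 1150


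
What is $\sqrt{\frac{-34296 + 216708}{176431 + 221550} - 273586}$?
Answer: $\frac{i \sqrt{43332906531590374}}{397981} \approx 523.05 i$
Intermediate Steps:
$\sqrt{\frac{-34296 + 216708}{176431 + 221550} - 273586} = \sqrt{\frac{182412}{397981} - 273586} = \sqrt{- \frac{108881847454}{397981}} = \frac{i \sqrt{43332906531590374}}{397981}$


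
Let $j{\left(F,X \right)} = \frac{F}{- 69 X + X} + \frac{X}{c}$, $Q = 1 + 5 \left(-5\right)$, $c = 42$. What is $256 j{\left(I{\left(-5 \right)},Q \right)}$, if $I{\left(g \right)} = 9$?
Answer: $- \frac{17240}{119} \approx -144.87$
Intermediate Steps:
$Q = -24$ ($Q = 1 - 25 = -24$)
$j{\left(F,X \right)} = \frac{X}{42} - \frac{F}{68 X}$ ($j{\left(F,X \right)} = \frac{F}{- 69 X + X} + \frac{X}{42} = \frac{F}{\left(-68\right) X} + X \frac{1}{42} = F \left(- \frac{1}{68 X}\right) + \frac{X}{42} = - \frac{F}{68 X} + \frac{X}{42} = \frac{X}{42} - \frac{F}{68 X}$)
$256 j{\left(I{\left(-5 \right)},Q \right)} = 256 \left(\frac{1}{42} \left(-24\right) - \frac{9}{68 \left(-24\right)}\right) = 256 \left(- \frac{4}{7} - \frac{9}{68} \left(- \frac{1}{24}\right)\right) = 256 \left(- \frac{4}{7} + \frac{3}{544}\right) = 256 \left(- \frac{2155}{3808}\right) = - \frac{17240}{119}$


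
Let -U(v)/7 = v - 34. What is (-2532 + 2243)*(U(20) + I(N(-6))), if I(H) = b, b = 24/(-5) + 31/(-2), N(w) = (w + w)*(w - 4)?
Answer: -224553/10 ≈ -22455.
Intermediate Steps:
N(w) = 2*w*(-4 + w) (N(w) = (2*w)*(-4 + w) = 2*w*(-4 + w))
U(v) = 238 - 7*v (U(v) = -7*(v - 34) = -7*(-34 + v) = 238 - 7*v)
b = -203/10 (b = 24*(-1/5) + 31*(-1/2) = -24/5 - 31/2 = -203/10 ≈ -20.300)
I(H) = -203/10
(-2532 + 2243)*(U(20) + I(N(-6))) = (-2532 + 2243)*((238 - 7*20) - 203/10) = -289*((238 - 140) - 203/10) = -289*(98 - 203/10) = -289*777/10 = -224553/10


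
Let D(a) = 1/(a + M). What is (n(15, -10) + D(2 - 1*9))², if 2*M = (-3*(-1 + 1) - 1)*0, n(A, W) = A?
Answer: 10816/49 ≈ 220.73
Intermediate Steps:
M = 0 (M = ((-3*(-1 + 1) - 1)*0)/2 = ((-3*0 - 1)*0)/2 = ((0 - 1)*0)/2 = (-1*0)/2 = (½)*0 = 0)
D(a) = 1/a (D(a) = 1/(a + 0) = 1/a)
(n(15, -10) + D(2 - 1*9))² = (15 + 1/(2 - 1*9))² = (15 + 1/(2 - 9))² = (15 + 1/(-7))² = (15 - ⅐)² = (104/7)² = 10816/49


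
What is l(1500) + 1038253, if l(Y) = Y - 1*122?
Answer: 1039631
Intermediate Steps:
l(Y) = -122 + Y (l(Y) = Y - 122 = -122 + Y)
l(1500) + 1038253 = (-122 + 1500) + 1038253 = 1378 + 1038253 = 1039631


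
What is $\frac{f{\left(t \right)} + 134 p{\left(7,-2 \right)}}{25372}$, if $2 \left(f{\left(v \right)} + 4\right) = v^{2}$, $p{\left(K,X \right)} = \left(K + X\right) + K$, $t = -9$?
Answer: $\frac{3289}{50744} \approx 0.064816$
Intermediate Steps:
$p{\left(K,X \right)} = X + 2 K$
$f{\left(v \right)} = -4 + \frac{v^{2}}{2}$
$\frac{f{\left(t \right)} + 134 p{\left(7,-2 \right)}}{25372} = \frac{\left(-4 + \frac{\left(-9\right)^{2}}{2}\right) + 134 \left(-2 + 2 \cdot 7\right)}{25372} = \left(\left(-4 + \frac{1}{2} \cdot 81\right) + 134 \left(-2 + 14\right)\right) \frac{1}{25372} = \left(\left(-4 + \frac{81}{2}\right) + 134 \cdot 12\right) \frac{1}{25372} = \left(\frac{73}{2} + 1608\right) \frac{1}{25372} = \frac{3289}{2} \cdot \frac{1}{25372} = \frac{3289}{50744}$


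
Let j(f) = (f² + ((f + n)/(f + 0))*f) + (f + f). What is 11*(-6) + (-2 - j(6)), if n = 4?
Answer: -126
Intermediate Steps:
j(f) = 4 + f² + 3*f (j(f) = (f² + ((f + 4)/(f + 0))*f) + (f + f) = (f² + ((4 + f)/f)*f) + 2*f = (f² + (4 + f)) + 2*f = (4 + f + f²) + 2*f = 4 + f² + 3*f)
11*(-6) + (-2 - j(6)) = 11*(-6) + (-2 - (4 + 6² + 3*6)) = -66 + (-2 - (4 + 36 + 18)) = -66 + (-2 - 1*58) = -66 + (-2 - 58) = -66 - 60 = -126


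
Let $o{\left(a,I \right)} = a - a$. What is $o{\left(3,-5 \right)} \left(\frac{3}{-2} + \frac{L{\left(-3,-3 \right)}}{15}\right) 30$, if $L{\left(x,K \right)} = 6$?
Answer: $0$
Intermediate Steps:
$o{\left(a,I \right)} = 0$
$o{\left(3,-5 \right)} \left(\frac{3}{-2} + \frac{L{\left(-3,-3 \right)}}{15}\right) 30 = 0 \left(\frac{3}{-2} + \frac{6}{15}\right) 30 = 0 \left(3 \left(- \frac{1}{2}\right) + 6 \cdot \frac{1}{15}\right) 30 = 0 \left(- \frac{3}{2} + \frac{2}{5}\right) 30 = 0 \left(- \frac{11}{10}\right) 30 = 0 \cdot 30 = 0$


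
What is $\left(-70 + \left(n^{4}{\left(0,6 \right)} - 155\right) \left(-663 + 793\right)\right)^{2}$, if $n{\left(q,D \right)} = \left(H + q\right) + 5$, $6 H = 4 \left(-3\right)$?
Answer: $93896100$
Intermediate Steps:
$H = -2$ ($H = \frac{4 \left(-3\right)}{6} = \frac{1}{6} \left(-12\right) = -2$)
$n{\left(q,D \right)} = 3 + q$ ($n{\left(q,D \right)} = \left(-2 + q\right) + 5 = 3 + q$)
$\left(-70 + \left(n^{4}{\left(0,6 \right)} - 155\right) \left(-663 + 793\right)\right)^{2} = \left(-70 + \left(\left(3 + 0\right)^{4} - 155\right) \left(-663 + 793\right)\right)^{2} = \left(-70 + \left(3^{4} - 155\right) 130\right)^{2} = \left(-70 + \left(81 - 155\right) 130\right)^{2} = \left(-70 - 9620\right)^{2} = \left(-9690\right)^{2} = 93896100$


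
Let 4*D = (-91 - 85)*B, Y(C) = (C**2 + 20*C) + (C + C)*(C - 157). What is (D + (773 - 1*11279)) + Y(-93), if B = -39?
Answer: 44499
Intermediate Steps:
Y(C) = C**2 + 20*C + 2*C*(-157 + C) (Y(C) = (C**2 + 20*C) + (2*C)*(-157 + C) = (C**2 + 20*C) + 2*C*(-157 + C) = C**2 + 20*C + 2*C*(-157 + C))
D = 1716 (D = ((-91 - 85)*(-39))/4 = (-176*(-39))/4 = (1/4)*6864 = 1716)
(D + (773 - 1*11279)) + Y(-93) = (1716 + (773 - 1*11279)) + 3*(-93)*(-98 - 93) = (1716 + (773 - 11279)) + 3*(-93)*(-191) = (1716 - 10506) + 53289 = -8790 + 53289 = 44499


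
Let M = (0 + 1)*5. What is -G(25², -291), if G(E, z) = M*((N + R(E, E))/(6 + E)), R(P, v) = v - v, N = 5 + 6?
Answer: -55/631 ≈ -0.087163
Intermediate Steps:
N = 11
R(P, v) = 0
M = 5 (M = 1*5 = 5)
G(E, z) = 55/(6 + E) (G(E, z) = 5*((11 + 0)/(6 + E)) = 5*(11/(6 + E)) = 55/(6 + E))
-G(25², -291) = -55/(6 + 25²) = -55/(6 + 625) = -55/631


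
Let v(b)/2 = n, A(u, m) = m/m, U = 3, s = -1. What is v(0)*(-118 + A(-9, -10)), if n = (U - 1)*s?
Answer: 468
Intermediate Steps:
A(u, m) = 1
n = -2 (n = (3 - 1)*(-1) = 2*(-1) = -2)
v(b) = -4 (v(b) = 2*(-2) = -4)
v(0)*(-118 + A(-9, -10)) = -4*(-118 + 1) = -4*(-117) = 468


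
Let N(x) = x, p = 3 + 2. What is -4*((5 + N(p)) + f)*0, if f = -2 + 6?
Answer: 0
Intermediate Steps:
p = 5
f = 4
-4*((5 + N(p)) + f)*0 = -4*((5 + 5) + 4)*0 = -4*(10 + 4)*0 = -4*14*0 = -56*0 = 0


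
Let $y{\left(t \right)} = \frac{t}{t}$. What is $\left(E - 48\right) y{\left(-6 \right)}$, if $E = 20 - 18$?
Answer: $-46$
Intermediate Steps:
$y{\left(t \right)} = 1$
$E = 2$ ($E = 20 - 18 = 2$)
$\left(E - 48\right) y{\left(-6 \right)} = \left(2 - 48\right) 1 = \left(-46\right) 1 = -46$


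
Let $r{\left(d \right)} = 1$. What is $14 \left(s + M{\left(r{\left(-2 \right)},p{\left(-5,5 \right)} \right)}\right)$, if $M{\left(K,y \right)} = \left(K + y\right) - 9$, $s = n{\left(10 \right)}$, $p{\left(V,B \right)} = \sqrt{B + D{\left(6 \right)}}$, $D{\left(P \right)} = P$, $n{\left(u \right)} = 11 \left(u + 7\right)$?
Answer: $2506 + 14 \sqrt{11} \approx 2552.4$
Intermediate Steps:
$n{\left(u \right)} = 77 + 11 u$ ($n{\left(u \right)} = 11 \left(7 + u\right) = 77 + 11 u$)
$p{\left(V,B \right)} = \sqrt{6 + B}$ ($p{\left(V,B \right)} = \sqrt{B + 6} = \sqrt{6 + B}$)
$s = 187$ ($s = 77 + 11 \cdot 10 = 77 + 110 = 187$)
$M{\left(K,y \right)} = -9 + K + y$
$14 \left(s + M{\left(r{\left(-2 \right)},p{\left(-5,5 \right)} \right)}\right) = 14 \left(187 + \left(-9 + 1 + \sqrt{6 + 5}\right)\right) = 14 \left(187 + \left(-9 + 1 + \sqrt{11}\right)\right) = 14 \left(187 - \left(8 - \sqrt{11}\right)\right) = 14 \left(179 + \sqrt{11}\right) = 2506 + 14 \sqrt{11}$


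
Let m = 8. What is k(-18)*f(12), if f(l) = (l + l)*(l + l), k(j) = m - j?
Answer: 14976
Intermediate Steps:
k(j) = 8 - j
f(l) = 4*l**2 (f(l) = (2*l)*(2*l) = 4*l**2)
k(-18)*f(12) = (8 - 1*(-18))*(4*12**2) = (8 + 18)*(4*144) = 26*576 = 14976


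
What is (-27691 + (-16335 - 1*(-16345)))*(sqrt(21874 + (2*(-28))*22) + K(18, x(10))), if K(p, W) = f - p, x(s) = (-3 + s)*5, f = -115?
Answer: 3681573 - 27681*sqrt(20642) ≈ -2.9545e+5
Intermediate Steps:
x(s) = -15 + 5*s
K(p, W) = -115 - p
(-27691 + (-16335 - 1*(-16345)))*(sqrt(21874 + (2*(-28))*22) + K(18, x(10))) = (-27691 + (-16335 - 1*(-16345)))*(sqrt(21874 + (2*(-28))*22) + (-115 - 1*18)) = (-27691 + (-16335 + 16345))*(sqrt(21874 - 56*22) + (-115 - 18)) = (-27691 + 10)*(sqrt(21874 - 1232) - 133) = -27681*(sqrt(20642) - 133) = -27681*(-133 + sqrt(20642)) = 3681573 - 27681*sqrt(20642)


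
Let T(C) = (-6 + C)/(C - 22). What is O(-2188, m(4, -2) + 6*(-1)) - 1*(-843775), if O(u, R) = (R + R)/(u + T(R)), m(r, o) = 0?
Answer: 12920726659/15313 ≈ 8.4378e+5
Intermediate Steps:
T(C) = (-6 + C)/(-22 + C)
O(u, R) = 2*R/(u + (-6 + R)/(-22 + R)) (O(u, R) = (R + R)/(u + (-6 + R)/(-22 + R)) = (2*R)/(u + (-6 + R)/(-22 + R)) = 2*R/(u + (-6 + R)/(-22 + R)))
O(-2188, m(4, -2) + 6*(-1)) - 1*(-843775) = 2*(0 + 6*(-1))*(-22 + (0 + 6*(-1)))/(-6 + (0 + 6*(-1)) - 2188*(-22 + (0 + 6*(-1)))) - 1*(-843775) = 2*(0 - 6)*(-22 + (0 - 6))/(-6 + (0 - 6) - 2188*(-22 + (0 - 6))) + 843775 = 2*(-6)*(-22 - 6)/(-6 - 6 - 2188*(-22 - 6)) + 843775 = 2*(-6)*(-28)/(-6 - 6 - 2188*(-28)) + 843775 = 2*(-6)*(-28)/(-6 - 6 + 61264) + 843775 = 2*(-6)*(-28)/61252 + 843775 = 2*(-6)*(1/61252)*(-28) + 843775 = 84/15313 + 843775 = 12920726659/15313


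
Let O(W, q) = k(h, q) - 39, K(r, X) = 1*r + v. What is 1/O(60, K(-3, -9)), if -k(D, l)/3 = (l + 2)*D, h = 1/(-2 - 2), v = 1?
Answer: -1/39 ≈ -0.025641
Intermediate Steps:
h = -¼ (h = 1/(-4) = -¼ ≈ -0.25000)
K(r, X) = 1 + r (K(r, X) = 1*r + 1 = r + 1 = 1 + r)
k(D, l) = -3*D*(2 + l) (k(D, l) = -3*(l + 2)*D = -3*(2 + l)*D = -3*D*(2 + l))
O(W, q) = -75/2 + 3*q/4 (O(W, q) = -3*(-¼)*(2 + q) - 39 = (3/2 + 3*q/4) - 39 = -75/2 + 3*q/4)
1/O(60, K(-3, -9)) = 1/(-75/2 + 3*(1 - 3)/4) = 1/(-75/2 + (¾)*(-2)) = 1/(-75/2 - 3/2) = 1/(-39) = -1/39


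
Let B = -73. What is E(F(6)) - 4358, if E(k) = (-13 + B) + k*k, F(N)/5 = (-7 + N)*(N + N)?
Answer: -844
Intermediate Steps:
F(N) = 10*N*(-7 + N) (F(N) = 5*((-7 + N)*(N + N)) = 5*((-7 + N)*(2*N)) = 5*(2*N*(-7 + N)) = 10*N*(-7 + N))
E(k) = -86 + k² (E(k) = (-13 - 73) + k*k = -86 + k²)
E(F(6)) - 4358 = (-86 + (10*6*(-7 + 6))²) - 4358 = (-86 + (10*6*(-1))²) - 4358 = (-86 + (-60)²) - 4358 = (-86 + 3600) - 4358 = 3514 - 4358 = -844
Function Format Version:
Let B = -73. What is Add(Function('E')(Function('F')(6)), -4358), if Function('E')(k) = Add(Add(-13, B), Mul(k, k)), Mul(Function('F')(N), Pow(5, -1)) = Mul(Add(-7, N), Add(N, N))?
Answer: -844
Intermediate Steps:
Function('F')(N) = Mul(10, N, Add(-7, N)) (Function('F')(N) = Mul(5, Mul(Add(-7, N), Add(N, N))) = Mul(5, Mul(Add(-7, N), Mul(2, N))) = Mul(5, Mul(2, N, Add(-7, N))) = Mul(10, N, Add(-7, N)))
Function('E')(k) = Add(-86, Pow(k, 2)) (Function('E')(k) = Add(Add(-13, -73), Mul(k, k)) = Add(-86, Pow(k, 2)))
Add(Function('E')(Function('F')(6)), -4358) = Add(Add(-86, Pow(Mul(10, 6, Add(-7, 6)), 2)), -4358) = Add(Add(-86, Pow(Mul(10, 6, -1), 2)), -4358) = Add(Add(-86, Pow(-60, 2)), -4358) = Add(Add(-86, 3600), -4358) = Add(3514, -4358) = -844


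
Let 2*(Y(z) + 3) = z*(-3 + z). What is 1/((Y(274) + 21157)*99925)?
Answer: 1/5823728925 ≈ 1.7171e-10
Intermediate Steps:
Y(z) = -3 + z*(-3 + z)/2 (Y(z) = -3 + (z*(-3 + z))/2 = -3 + z*(-3 + z)/2)
1/((Y(274) + 21157)*99925) = 1/(((-3 + (½)*274² - 3/2*274) + 21157)*99925) = (1/99925)/((-3 + (½)*75076 - 411) + 21157) = (1/99925)/((-3 + 37538 - 411) + 21157) = (1/99925)/(37124 + 21157) = (1/99925)/58281 = (1/58281)*(1/99925) = 1/5823728925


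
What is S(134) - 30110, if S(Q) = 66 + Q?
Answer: -29910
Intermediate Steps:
S(134) - 30110 = (66 + 134) - 30110 = 200 - 30110 = -29910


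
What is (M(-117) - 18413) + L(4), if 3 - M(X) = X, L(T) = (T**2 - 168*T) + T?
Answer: -18945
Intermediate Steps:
L(T) = T**2 - 167*T
M(X) = 3 - X
(M(-117) - 18413) + L(4) = ((3 - 1*(-117)) - 18413) + 4*(-167 + 4) = ((3 + 117) - 18413) + 4*(-163) = (120 - 18413) - 652 = -18293 - 652 = -18945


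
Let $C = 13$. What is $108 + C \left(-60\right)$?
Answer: $-672$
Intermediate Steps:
$108 + C \left(-60\right) = 108 + 13 \left(-60\right) = 108 - 780 = -672$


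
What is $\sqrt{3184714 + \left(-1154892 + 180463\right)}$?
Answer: $\sqrt{2210285} \approx 1486.7$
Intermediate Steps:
$\sqrt{3184714 + \left(-1154892 + 180463\right)} = \sqrt{3184714 - 974429} = \sqrt{2210285}$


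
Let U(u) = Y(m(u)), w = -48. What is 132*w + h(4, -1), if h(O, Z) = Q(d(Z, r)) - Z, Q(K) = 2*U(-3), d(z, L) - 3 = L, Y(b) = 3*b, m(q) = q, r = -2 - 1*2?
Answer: -6353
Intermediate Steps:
r = -4 (r = -2 - 2 = -4)
d(z, L) = 3 + L
U(u) = 3*u
Q(K) = -18 (Q(K) = 2*(3*(-3)) = 2*(-9) = -18)
h(O, Z) = -18 - Z
132*w + h(4, -1) = 132*(-48) + (-18 - 1*(-1)) = -6336 + (-18 + 1) = -6336 - 17 = -6353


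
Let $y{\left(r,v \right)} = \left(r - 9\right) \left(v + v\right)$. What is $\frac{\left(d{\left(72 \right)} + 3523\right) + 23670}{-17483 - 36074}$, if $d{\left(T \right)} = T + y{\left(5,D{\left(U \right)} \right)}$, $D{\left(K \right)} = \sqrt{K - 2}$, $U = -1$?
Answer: $- \frac{3895}{7651} + \frac{8 i \sqrt{3}}{53557} \approx -0.50908 + 0.00025872 i$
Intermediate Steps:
$D{\left(K \right)} = \sqrt{-2 + K}$
$y{\left(r,v \right)} = 2 v \left(-9 + r\right)$ ($y{\left(r,v \right)} = \left(-9 + r\right) 2 v = 2 v \left(-9 + r\right)$)
$d{\left(T \right)} = T - 8 i \sqrt{3}$ ($d{\left(T \right)} = T + 2 \sqrt{-2 - 1} \left(-9 + 5\right) = T + 2 \sqrt{-3} \left(-4\right) = T + 2 i \sqrt{3} \left(-4\right) = T - 8 i \sqrt{3}$)
$\frac{\left(d{\left(72 \right)} + 3523\right) + 23670}{-17483 - 36074} = \frac{\left(\left(72 - 8 i \sqrt{3}\right) + 3523\right) + 23670}{-17483 - 36074} = \frac{\left(3595 - 8 i \sqrt{3}\right) + 23670}{-53557} = \left(27265 - 8 i \sqrt{3}\right) \left(- \frac{1}{53557}\right) = - \frac{3895}{7651} + \frac{8 i \sqrt{3}}{53557}$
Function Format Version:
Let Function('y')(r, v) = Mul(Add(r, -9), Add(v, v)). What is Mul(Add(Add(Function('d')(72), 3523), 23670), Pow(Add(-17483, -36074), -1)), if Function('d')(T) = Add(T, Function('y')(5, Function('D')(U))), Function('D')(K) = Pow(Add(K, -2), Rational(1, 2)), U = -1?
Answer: Add(Rational(-3895, 7651), Mul(Rational(8, 53557), I, Pow(3, Rational(1, 2)))) ≈ Add(-0.50908, Mul(0.00025872, I))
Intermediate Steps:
Function('D')(K) = Pow(Add(-2, K), Rational(1, 2))
Function('y')(r, v) = Mul(2, v, Add(-9, r)) (Function('y')(r, v) = Mul(Add(-9, r), Mul(2, v)) = Mul(2, v, Add(-9, r)))
Function('d')(T) = Add(T, Mul(-8, I, Pow(3, Rational(1, 2)))) (Function('d')(T) = Add(T, Mul(2, Pow(Add(-2, -1), Rational(1, 2)), Add(-9, 5))) = Add(T, Mul(2, Pow(-3, Rational(1, 2)), -4)) = Add(T, Mul(2, Mul(I, Pow(3, Rational(1, 2))), -4)) = Add(T, Mul(-8, I, Pow(3, Rational(1, 2)))))
Mul(Add(Add(Function('d')(72), 3523), 23670), Pow(Add(-17483, -36074), -1)) = Mul(Add(Add(Add(72, Mul(-8, I, Pow(3, Rational(1, 2)))), 3523), 23670), Pow(Add(-17483, -36074), -1)) = Mul(Add(Add(3595, Mul(-8, I, Pow(3, Rational(1, 2)))), 23670), Pow(-53557, -1)) = Mul(Add(27265, Mul(-8, I, Pow(3, Rational(1, 2)))), Rational(-1, 53557)) = Add(Rational(-3895, 7651), Mul(Rational(8, 53557), I, Pow(3, Rational(1, 2))))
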